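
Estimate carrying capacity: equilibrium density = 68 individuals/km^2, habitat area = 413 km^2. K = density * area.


K = 68 * 413 = 28084 individuals

28084 individuals


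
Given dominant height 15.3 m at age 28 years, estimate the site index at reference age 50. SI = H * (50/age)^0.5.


50/28 = 1.78571
(1.78571)^0.5 = 1.33630
SI = 15.3 * 1.33630 = 20.4454 ≈ 20.4 m

20.4 m


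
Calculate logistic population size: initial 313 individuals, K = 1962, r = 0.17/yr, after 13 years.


(K - N0)/N0 = (1962 - 313)/313 = 1649/313 = 5.26837
r*t = 0.17 * 13 = 2.21; exp(-2.21) = 0.109701
5.26837 * 0.109701 = 0.577945
1 + 0.577945 = 1.57795
N = 1962 / 1.57795 = 1243.39 ≈ 1243

1243


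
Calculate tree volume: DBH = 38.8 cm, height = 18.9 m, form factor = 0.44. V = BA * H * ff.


(D/200)^2 = (38.8/200)^2 = 0.194^2 = 0.037636
BA = 3.141593 * 0.037636 = 0.118237 m^2
V = 0.118237 * 18.9 * 0.44 = 0.983259 ≈ 0.983 m^3

0.983 m^3


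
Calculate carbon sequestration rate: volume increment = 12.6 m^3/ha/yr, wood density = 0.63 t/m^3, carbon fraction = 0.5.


C = 12.6 * 0.63 * 0.5 = 3.969 ≈ 3.97 t C/ha/yr

3.97 t C/ha/yr


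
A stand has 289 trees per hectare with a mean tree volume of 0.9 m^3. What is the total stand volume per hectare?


V_stand = 289 * 0.9 = 260.1 m^3/ha

260.1 m^3/ha


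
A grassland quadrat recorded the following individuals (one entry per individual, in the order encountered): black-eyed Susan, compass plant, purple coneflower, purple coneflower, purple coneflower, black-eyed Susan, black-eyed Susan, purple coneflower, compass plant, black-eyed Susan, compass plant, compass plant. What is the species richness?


Total individuals logged = 12
Distinct species (count of individuals): black-eyed Susan (4), compass plant (4), purple coneflower (4)
Species richness = number of distinct species = 3

3


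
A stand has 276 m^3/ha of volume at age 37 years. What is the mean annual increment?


MAI = 276 / 37 = 7.4595 ≈ 7.46 m^3/ha/yr

7.46 m^3/ha/yr


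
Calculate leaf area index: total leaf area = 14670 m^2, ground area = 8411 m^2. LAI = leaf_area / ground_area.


LAI = 14670 / 8411 = 1.7441 ≈ 1.74

1.74


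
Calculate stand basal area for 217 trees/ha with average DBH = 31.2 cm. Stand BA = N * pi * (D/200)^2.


(D/200)^2 = (31.2/200)^2 = 0.156^2 = 0.024336
Individual BA = 3.141593 * 0.024336 = 0.0764538 m^2
Stand BA = 217 * 0.0764538 = 16.5905 ≈ 16.59 m^2/ha

16.59 m^2/ha


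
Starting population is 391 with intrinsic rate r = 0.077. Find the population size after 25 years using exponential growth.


r*t = 0.077 * 25 = 1.925
exp(1.925) = 6.85515
N = 391 * 6.85515 = 2680.36 ≈ 2680

2680


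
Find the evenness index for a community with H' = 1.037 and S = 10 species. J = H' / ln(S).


ln(10) = 2.30259
J = H' / ln(S) = 1.037 / 2.30259 = 0.450362 ≈ 0.4504

0.4504


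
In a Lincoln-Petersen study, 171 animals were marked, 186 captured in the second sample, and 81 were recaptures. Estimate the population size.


N = M * C / R = 171 * 186 / 81 = 31806 / 81 = 392.67 ≈ 393

393 individuals


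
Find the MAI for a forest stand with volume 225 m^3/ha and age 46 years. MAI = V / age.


MAI = 225 / 46 = 4.8913 ≈ 4.89 m^3/ha/yr

4.89 m^3/ha/yr


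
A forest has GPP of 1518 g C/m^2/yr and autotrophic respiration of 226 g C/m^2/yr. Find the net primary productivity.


NPP = GPP - Ra = 1518 - 226 = 1292 g C/m^2/yr

1292 g C/m^2/yr


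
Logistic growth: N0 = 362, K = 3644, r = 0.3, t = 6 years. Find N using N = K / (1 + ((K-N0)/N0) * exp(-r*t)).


(K - N0)/N0 = (3644 - 362)/362 = 3282/362 = 9.06630
r*t = 0.3 * 6 = 1.8; exp(-1.8) = 0.165299
9.06630 * 0.165299 = 1.49865
1 + 1.49865 = 2.49865
N = 3644 / 2.49865 = 1458.39 ≈ 1458

1458


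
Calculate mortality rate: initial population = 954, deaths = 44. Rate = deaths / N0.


Mortality rate = 44 / 954 = 0.046122 ≈ 0.0461

0.0461


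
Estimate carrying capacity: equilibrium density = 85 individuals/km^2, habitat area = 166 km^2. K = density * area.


K = 85 * 166 = 14110 individuals

14110 individuals


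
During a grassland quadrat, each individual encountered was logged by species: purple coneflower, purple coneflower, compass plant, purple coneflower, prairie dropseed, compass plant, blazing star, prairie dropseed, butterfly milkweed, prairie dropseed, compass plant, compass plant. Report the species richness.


Total individuals logged = 12
Distinct species (count of individuals): purple coneflower (3), compass plant (4), prairie dropseed (3), blazing star (1), butterfly milkweed (1)
Species richness = number of distinct species = 5

5


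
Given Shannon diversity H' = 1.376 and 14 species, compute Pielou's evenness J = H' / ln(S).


ln(14) = 2.63906
J = H' / ln(S) = 1.376 / 2.63906 = 0.521398 ≈ 0.5214

0.5214


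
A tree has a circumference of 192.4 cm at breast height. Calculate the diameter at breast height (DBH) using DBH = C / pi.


DBH = C / pi = 192.4 / 3.141593 = 61.2428 ≈ 61.24 cm

61.24 cm


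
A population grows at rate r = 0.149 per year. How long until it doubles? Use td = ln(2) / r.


td = ln(2) / 0.149 = 0.693147 / 0.149 = 4.65199 ≈ 4.7 years

4.7 years


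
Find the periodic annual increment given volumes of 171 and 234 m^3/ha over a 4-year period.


PAI = (V2 - V1) / period = (234 - 171) / 4 = 63 / 4 = 15.75 m^3/ha/yr

15.75 m^3/ha/yr


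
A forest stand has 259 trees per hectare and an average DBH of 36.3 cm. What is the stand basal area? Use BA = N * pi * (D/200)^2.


(D/200)^2 = (36.3/200)^2 = 0.1815^2 = 0.03294225
Individual BA = 3.141593 * 0.03294225 = 0.103491 m^2
Stand BA = 259 * 0.103491 = 26.8042 ≈ 26.80 m^2/ha

26.80 m^2/ha


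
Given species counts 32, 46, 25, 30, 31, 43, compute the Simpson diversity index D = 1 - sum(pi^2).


Total N = 32 + 46 + 25 + 30 + 31 + 43 = 207
Per-species terms:
  p = 32/207 = 0.154589; p^2 = 0.154589^2 = 0.023898
  p = 46/207 = 0.222222; p^2 = 0.222222^2 = 0.049383
  p = 25/207 = 0.120773; p^2 = 0.120773^2 = 0.014586
  p = 30/207 = 0.144928; p^2 = 0.144928^2 = 0.021004
  p = 31/207 = 0.149758; p^2 = 0.149758^2 = 0.022427
  p = 43/207 = 0.207729; p^2 = 0.207729^2 = 0.043151
sum(p^2) = 0.023898 + 0.049383 + 0.014586 + 0.021004 + 0.022427 + 0.043151 = 0.174449
D = 1 - 0.174449 = 0.825551 ≈ 0.8256

0.8256


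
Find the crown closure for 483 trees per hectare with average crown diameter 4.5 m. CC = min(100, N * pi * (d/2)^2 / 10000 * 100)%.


(d/2)^2 = (4.5/2)^2 = 2.25^2 = 5.0625
Crown area = 3.141593 * 5.0625 = 15.9043 m^2
N * area / 10000 * 100 = 483 * 15.9043 / 10000 * 100 = 76.8178
CC = min(100, 76.8178) = 76.8178 ≈ 76.8%

76.8%


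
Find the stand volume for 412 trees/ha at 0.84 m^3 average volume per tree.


V_stand = 412 * 0.84 = 346.08 ≈ 346.1 m^3/ha

346.1 m^3/ha


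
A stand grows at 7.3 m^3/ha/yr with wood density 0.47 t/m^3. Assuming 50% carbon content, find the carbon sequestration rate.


C = 7.3 * 0.47 * 0.5 = 1.7155 ≈ 1.72 t C/ha/yr

1.72 t C/ha/yr


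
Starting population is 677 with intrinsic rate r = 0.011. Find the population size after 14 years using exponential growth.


r*t = 0.011 * 14 = 0.154
exp(0.154) = 1.16649
N = 677 * 1.16649 = 789.714 ≈ 790

790


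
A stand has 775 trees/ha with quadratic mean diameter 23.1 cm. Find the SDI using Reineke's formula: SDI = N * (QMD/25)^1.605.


QMD/25 = 23.1/25 = 0.924
(0.924)^1.605 = exp(1.605 * ln(0.924)) = exp(1.605 * (-0.0790432)) = exp(-0.126864) = 0.880853
SDI = 775 * 0.880853 = 682.661 ≈ 683

683


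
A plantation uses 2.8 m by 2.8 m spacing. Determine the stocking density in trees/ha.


N = 10000 / 2.8^2 = 10000 / 7.84 = 1275.51 ≈ 1276 trees/ha

1276 trees/ha


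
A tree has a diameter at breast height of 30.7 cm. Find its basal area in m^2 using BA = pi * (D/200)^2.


D/200 = 30.7/200 = 0.1535 m
(D/200)^2 = 0.1535^2 = 0.02356225
BA = 3.141593 * 0.02356225 = 0.0740230 ≈ 0.0740 m^2

0.0740 m^2


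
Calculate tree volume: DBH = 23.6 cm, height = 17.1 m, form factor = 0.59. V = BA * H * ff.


(D/200)^2 = (23.6/200)^2 = 0.118^2 = 0.013924
BA = 3.141593 * 0.013924 = 0.0437435 m^2
V = 0.0437435 * 17.1 * 0.59 = 0.441328 ≈ 0.441 m^3

0.441 m^3


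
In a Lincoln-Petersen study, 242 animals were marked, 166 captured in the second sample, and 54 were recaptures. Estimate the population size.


N = M * C / R = 242 * 166 / 54 = 40172 / 54 = 743.93 ≈ 744

744 individuals


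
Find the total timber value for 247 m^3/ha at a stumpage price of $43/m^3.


Value = 247 * 43 = $10621/ha

$10621/ha


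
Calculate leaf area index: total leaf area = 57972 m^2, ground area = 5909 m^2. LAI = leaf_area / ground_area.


LAI = 57972 / 5909 = 9.8108 ≈ 9.81

9.81


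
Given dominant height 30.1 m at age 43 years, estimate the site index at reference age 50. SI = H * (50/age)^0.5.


50/43 = 1.16279
(1.16279)^0.5 = 1.07833
SI = 30.1 * 1.07833 = 32.4577 ≈ 32.5 m

32.5 m


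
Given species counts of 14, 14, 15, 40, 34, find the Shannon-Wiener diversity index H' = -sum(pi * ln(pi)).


Total N = 14 + 14 + 15 + 40 + 34 = 117
Per-species terms:
  p = 14/117 = 0.119658; ln(p) = -2.123118; p*ln(p) = 0.119658 * (-2.123118) = -0.254048
  p = 14/117 = 0.119658; ln(p) = -2.123118; p*ln(p) = 0.119658 * (-2.123118) = -0.254048
  p = 15/117 = 0.128205; ln(p) = -2.054125; p*ln(p) = 0.128205 * (-2.054125) = -0.263349
  p = 40/117 = 0.341880; ln(p) = -1.073295; p*ln(p) = 0.341880 * (-1.073295) = -0.366938
  p = 34/117 = 0.290598; ln(p) = -1.235814; p*ln(p) = 0.290598 * (-1.235814) = -0.359125
sum(p*ln(p)) = (-0.254048) + (-0.254048) + (-0.263349) + (-0.366938) + (-0.359125) = -1.497508
H' = -(-1.497508) = 1.497508 ≈ 1.4975

1.4975


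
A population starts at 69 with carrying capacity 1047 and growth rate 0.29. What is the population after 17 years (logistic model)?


(K - N0)/N0 = (1047 - 69)/69 = 978/69 = 14.1739
r*t = 0.29 * 17 = 4.93; exp(-4.93) = 0.00722650
14.1739 * 0.00722650 = 0.102428
1 + 0.102428 = 1.10243
N = 1047 / 1.10243 = 949.720 ≈ 950

950


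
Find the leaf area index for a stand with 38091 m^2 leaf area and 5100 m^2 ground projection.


LAI = 38091 / 5100 = 7.4688 ≈ 7.47

7.47


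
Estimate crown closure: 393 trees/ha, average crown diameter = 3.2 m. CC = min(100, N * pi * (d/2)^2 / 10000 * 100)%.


(d/2)^2 = (3.2/2)^2 = 1.6^2 = 2.56
Crown area = 3.141593 * 2.56 = 8.04248 m^2
N * area / 10000 * 100 = 393 * 8.04248 / 10000 * 100 = 31.6069
CC = min(100, 31.6069) = 31.6069 ≈ 31.6%

31.6%


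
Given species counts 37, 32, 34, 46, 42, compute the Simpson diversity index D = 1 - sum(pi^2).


Total N = 37 + 32 + 34 + 46 + 42 = 191
Per-species terms:
  p = 37/191 = 0.193717; p^2 = 0.193717^2 = 0.037526
  p = 32/191 = 0.167539; p^2 = 0.167539^2 = 0.028069
  p = 34/191 = 0.178010; p^2 = 0.178010^2 = 0.031688
  p = 46/191 = 0.240838; p^2 = 0.240838^2 = 0.058003
  p = 42/191 = 0.219895; p^2 = 0.219895^2 = 0.048354
sum(p^2) = 0.037526 + 0.028069 + 0.031688 + 0.058003 + 0.048354 = 0.203640
D = 1 - 0.203640 = 0.796360 ≈ 0.7964

0.7964


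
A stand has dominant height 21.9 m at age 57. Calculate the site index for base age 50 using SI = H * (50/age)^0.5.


50/57 = 0.877193
(0.877193)^0.5 = 0.936586
SI = 21.9 * 0.936586 = 20.5112 ≈ 20.5 m

20.5 m


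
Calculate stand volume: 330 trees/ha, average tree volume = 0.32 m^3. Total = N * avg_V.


V_stand = 330 * 0.32 = 105.6 m^3/ha

105.6 m^3/ha


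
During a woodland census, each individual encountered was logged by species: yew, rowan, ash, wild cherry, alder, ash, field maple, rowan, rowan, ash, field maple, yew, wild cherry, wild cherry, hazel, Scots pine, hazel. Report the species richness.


Total individuals logged = 17
Distinct species (count of individuals): yew (2), rowan (3), ash (3), wild cherry (3), alder (1), field maple (2), hazel (2), Scots pine (1)
Species richness = number of distinct species = 8

8


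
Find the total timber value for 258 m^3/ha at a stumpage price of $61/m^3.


Value = 258 * 61 = $15738/ha

$15738/ha


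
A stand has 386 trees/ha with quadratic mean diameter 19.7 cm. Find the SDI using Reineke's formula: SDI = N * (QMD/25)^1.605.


QMD/25 = 19.7/25 = 0.788
(0.788)^1.605 = exp(1.605 * ln(0.788)) = exp(1.605 * (-0.238257)) = exp(-0.382402) = 0.682221
SDI = 386 * 0.682221 = 263.337 ≈ 263

263


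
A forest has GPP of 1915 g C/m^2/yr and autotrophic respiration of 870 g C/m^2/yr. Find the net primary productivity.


NPP = GPP - Ra = 1915 - 870 = 1045 g C/m^2/yr

1045 g C/m^2/yr


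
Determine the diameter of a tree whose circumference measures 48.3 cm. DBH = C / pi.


DBH = C / pi = 48.3 / 3.141593 = 15.3744 ≈ 15.37 cm

15.37 cm


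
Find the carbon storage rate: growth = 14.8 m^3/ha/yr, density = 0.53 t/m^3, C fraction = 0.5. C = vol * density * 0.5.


C = 14.8 * 0.53 * 0.5 = 3.922 ≈ 3.92 t C/ha/yr

3.92 t C/ha/yr


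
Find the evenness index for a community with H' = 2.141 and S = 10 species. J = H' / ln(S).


ln(10) = 2.30259
J = H' / ln(S) = 2.141 / 2.30259 = 0.929823 ≈ 0.9298

0.9298


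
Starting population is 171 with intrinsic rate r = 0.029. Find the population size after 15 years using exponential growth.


r*t = 0.029 * 15 = 0.435
exp(0.435) = 1.54496
N = 171 * 1.54496 = 264.188 ≈ 264

264


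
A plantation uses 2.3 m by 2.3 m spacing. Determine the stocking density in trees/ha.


N = 10000 / 2.3^2 = 10000 / 5.29 = 1890.36 ≈ 1890 trees/ha

1890 trees/ha


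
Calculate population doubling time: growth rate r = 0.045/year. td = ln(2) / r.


td = ln(2) / 0.045 = 0.693147 / 0.045 = 15.4033 ≈ 15.4 years

15.4 years


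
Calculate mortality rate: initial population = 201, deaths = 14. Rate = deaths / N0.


Mortality rate = 14 / 201 = 0.069652 ≈ 0.0697

0.0697


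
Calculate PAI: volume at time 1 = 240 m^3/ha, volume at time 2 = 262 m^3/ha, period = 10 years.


PAI = (V2 - V1) / period = (262 - 240) / 10 = 22 / 10 = 2.20 m^3/ha/yr

2.20 m^3/ha/yr


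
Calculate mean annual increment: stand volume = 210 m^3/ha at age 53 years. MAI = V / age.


MAI = 210 / 53 = 3.9623 ≈ 3.96 m^3/ha/yr

3.96 m^3/ha/yr


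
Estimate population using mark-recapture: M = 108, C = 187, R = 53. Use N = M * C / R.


N = M * C / R = 108 * 187 / 53 = 20196 / 53 = 381.06 ≈ 381

381 individuals


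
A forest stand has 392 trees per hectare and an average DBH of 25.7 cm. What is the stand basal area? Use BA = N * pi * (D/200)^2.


(D/200)^2 = (25.7/200)^2 = 0.1285^2 = 0.01651225
Individual BA = 3.141593 * 0.01651225 = 0.0518748 m^2
Stand BA = 392 * 0.0518748 = 20.3349 ≈ 20.33 m^2/ha

20.33 m^2/ha


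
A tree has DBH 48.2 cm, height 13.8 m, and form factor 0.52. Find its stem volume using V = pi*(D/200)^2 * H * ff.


(D/200)^2 = (48.2/200)^2 = 0.241^2 = 0.058081
BA = 3.141593 * 0.058081 = 0.182467 m^2
V = 0.182467 * 13.8 * 0.52 = 1.30938 ≈ 1.309 m^3

1.309 m^3


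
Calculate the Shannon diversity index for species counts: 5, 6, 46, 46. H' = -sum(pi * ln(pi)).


Total N = 5 + 6 + 46 + 46 = 103
Per-species terms:
  p = 5/103 = 0.048544; ln(p) = -3.025285; p*ln(p) = 0.048544 * (-3.025285) = -0.146859
  p = 6/103 = 0.058252; ln(p) = -2.842977; p*ln(p) = 0.058252 * (-2.842977) = -0.165609
  p = 46/103 = 0.446602; ln(p) = -0.806087; p*ln(p) = 0.446602 * (-0.806087) = -0.360000
  p = 46/103 = 0.446602; ln(p) = -0.806087; p*ln(p) = 0.446602 * (-0.806087) = -0.360000
sum(p*ln(p)) = (-0.146859) + (-0.165609) + (-0.360000) + (-0.360000) = -1.032468
H' = -(-1.032468) = 1.032468 ≈ 1.0325

1.0325


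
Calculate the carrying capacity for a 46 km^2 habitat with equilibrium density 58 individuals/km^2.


K = 58 * 46 = 2668 individuals

2668 individuals


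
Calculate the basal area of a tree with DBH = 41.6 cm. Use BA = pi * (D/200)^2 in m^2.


D/200 = 41.6/200 = 0.208 m
(D/200)^2 = 0.208^2 = 0.043264
BA = 3.141593 * 0.043264 = 0.135918 ≈ 0.1359 m^2

0.1359 m^2


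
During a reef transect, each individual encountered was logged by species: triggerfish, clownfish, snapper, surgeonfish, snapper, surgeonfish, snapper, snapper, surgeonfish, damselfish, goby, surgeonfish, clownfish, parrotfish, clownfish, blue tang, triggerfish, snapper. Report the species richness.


Total individuals logged = 18
Distinct species (count of individuals): triggerfish (2), clownfish (3), snapper (5), surgeonfish (4), damselfish (1), goby (1), parrotfish (1), blue tang (1)
Species richness = number of distinct species = 8

8


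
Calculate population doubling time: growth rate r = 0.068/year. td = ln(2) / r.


td = ln(2) / 0.068 = 0.693147 / 0.068 = 10.1933 ≈ 10.2 years

10.2 years


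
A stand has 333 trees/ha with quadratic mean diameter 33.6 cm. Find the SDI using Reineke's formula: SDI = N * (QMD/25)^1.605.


QMD/25 = 33.6/25 = 1.344
(1.344)^1.605 = exp(1.605 * ln(1.344)) = exp(1.605 * 0.295650) = exp(0.474518) = 1.60724
SDI = 333 * 1.60724 = 535.211 ≈ 535

535


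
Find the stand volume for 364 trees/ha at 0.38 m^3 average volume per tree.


V_stand = 364 * 0.38 = 138.32 ≈ 138.3 m^3/ha

138.3 m^3/ha


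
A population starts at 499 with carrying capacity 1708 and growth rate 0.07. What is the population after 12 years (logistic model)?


(K - N0)/N0 = (1708 - 499)/499 = 1209/499 = 2.42285
r*t = 0.07 * 12 = 0.84; exp(-0.84) = 0.431711
2.42285 * 0.431711 = 1.04597
1 + 1.04597 = 2.04597
N = 1708 / 2.04597 = 834.812 ≈ 835

835


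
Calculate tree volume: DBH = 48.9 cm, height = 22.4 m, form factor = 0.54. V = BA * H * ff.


(D/200)^2 = (48.9/200)^2 = 0.2445^2 = 0.05978025
BA = 3.141593 * 0.05978025 = 0.187805 m^2
V = 0.187805 * 22.4 * 0.54 = 2.27169 ≈ 2.272 m^3

2.272 m^3


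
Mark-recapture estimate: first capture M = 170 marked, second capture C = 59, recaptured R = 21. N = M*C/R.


N = M * C / R = 170 * 59 / 21 = 10030 / 21 = 477.62 ≈ 478

478 individuals


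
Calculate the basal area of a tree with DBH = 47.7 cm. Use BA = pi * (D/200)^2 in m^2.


D/200 = 47.7/200 = 0.2385 m
(D/200)^2 = 0.2385^2 = 0.05688225
BA = 3.141593 * 0.05688225 = 0.178701 ≈ 0.1787 m^2

0.1787 m^2


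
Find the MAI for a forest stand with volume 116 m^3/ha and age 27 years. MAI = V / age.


MAI = 116 / 27 = 4.2963 ≈ 4.30 m^3/ha/yr

4.30 m^3/ha/yr


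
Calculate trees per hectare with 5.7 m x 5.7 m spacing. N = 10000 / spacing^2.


N = 10000 / 5.7^2 = 10000 / 32.49 = 307.787 ≈ 308 trees/ha

308 trees/ha


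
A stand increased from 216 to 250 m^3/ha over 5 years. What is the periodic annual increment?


PAI = (V2 - V1) / period = (250 - 216) / 5 = 34 / 5 = 6.80 m^3/ha/yr

6.80 m^3/ha/yr


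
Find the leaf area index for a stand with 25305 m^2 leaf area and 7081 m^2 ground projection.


LAI = 25305 / 7081 = 3.5736 ≈ 3.57

3.57


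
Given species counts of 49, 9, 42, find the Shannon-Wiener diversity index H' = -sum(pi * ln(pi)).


Total N = 49 + 9 + 42 = 100
Per-species terms:
  p = 49/100 = 0.490000; ln(p) = -0.713350; p*ln(p) = 0.490000 * (-0.713350) = -0.349542
  p = 9/100 = 0.090000; ln(p) = -2.407946; p*ln(p) = 0.090000 * (-2.407946) = -0.216715
  p = 42/100 = 0.420000; ln(p) = -0.867501; p*ln(p) = 0.420000 * (-0.867501) = -0.364350
sum(p*ln(p)) = (-0.349542) + (-0.216715) + (-0.364350) = -0.930607
H' = -(-0.930607) = 0.930607 ≈ 0.9306

0.9306


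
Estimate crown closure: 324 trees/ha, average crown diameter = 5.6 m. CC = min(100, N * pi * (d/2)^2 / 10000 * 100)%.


(d/2)^2 = (5.6/2)^2 = 2.8^2 = 7.84
Crown area = 3.141593 * 7.84 = 24.6301 m^2
N * area / 10000 * 100 = 324 * 24.6301 / 10000 * 100 = 79.8015
CC = min(100, 79.8015) = 79.8015 ≈ 79.8%

79.8%


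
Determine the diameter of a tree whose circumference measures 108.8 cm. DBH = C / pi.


DBH = C / pi = 108.8 / 3.141593 = 34.6321 ≈ 34.63 cm

34.63 cm


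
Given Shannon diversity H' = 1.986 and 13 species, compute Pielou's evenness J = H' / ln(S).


ln(13) = 2.56495
J = H' / ln(S) = 1.986 / 2.56495 = 0.774284 ≈ 0.7743

0.7743


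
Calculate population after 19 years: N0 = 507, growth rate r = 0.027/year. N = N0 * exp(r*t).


r*t = 0.027 * 19 = 0.513
exp(0.513) = 1.67029
N = 507 * 1.67029 = 846.837 ≈ 847

847


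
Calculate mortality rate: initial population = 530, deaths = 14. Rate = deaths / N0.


Mortality rate = 14 / 530 = 0.026415 ≈ 0.0264

0.0264


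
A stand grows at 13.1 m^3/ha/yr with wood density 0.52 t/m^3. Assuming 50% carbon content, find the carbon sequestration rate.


C = 13.1 * 0.52 * 0.5 = 3.406 ≈ 3.41 t C/ha/yr

3.41 t C/ha/yr


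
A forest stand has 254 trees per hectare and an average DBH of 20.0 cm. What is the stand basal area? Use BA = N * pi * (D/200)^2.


(D/200)^2 = (20.0/200)^2 = 0.1^2 = 0.01
Individual BA = 3.141593 * 0.01 = 0.0314159 m^2
Stand BA = 254 * 0.0314159 = 7.97964 ≈ 7.98 m^2/ha

7.98 m^2/ha


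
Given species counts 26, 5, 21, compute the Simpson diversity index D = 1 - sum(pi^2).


Total N = 26 + 5 + 21 = 52
Per-species terms:
  p = 26/52 = 0.500000; p^2 = 0.500000^2 = 0.250000
  p = 5/52 = 0.096154; p^2 = 0.096154^2 = 0.009246
  p = 21/52 = 0.403846; p^2 = 0.403846^2 = 0.163092
sum(p^2) = 0.250000 + 0.009246 + 0.163092 = 0.422338
D = 1 - 0.422338 = 0.577662 ≈ 0.5777

0.5777


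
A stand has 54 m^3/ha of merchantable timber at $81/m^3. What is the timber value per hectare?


Value = 54 * 81 = $4374/ha

$4374/ha


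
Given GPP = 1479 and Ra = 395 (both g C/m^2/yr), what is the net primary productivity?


NPP = GPP - Ra = 1479 - 395 = 1084 g C/m^2/yr

1084 g C/m^2/yr


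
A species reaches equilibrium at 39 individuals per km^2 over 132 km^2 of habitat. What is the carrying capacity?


K = 39 * 132 = 5148 individuals

5148 individuals


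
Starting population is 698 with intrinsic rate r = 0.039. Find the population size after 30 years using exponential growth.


r*t = 0.039 * 30 = 1.17
exp(1.17) = 3.22199
N = 698 * 3.22199 = 2248.95 ≈ 2249

2249


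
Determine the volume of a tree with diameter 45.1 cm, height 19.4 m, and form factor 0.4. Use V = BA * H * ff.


(D/200)^2 = (45.1/200)^2 = 0.2255^2 = 0.05085025
BA = 3.141593 * 0.05085025 = 0.159751 m^2
V = 0.159751 * 19.4 * 0.4 = 1.23967 ≈ 1.240 m^3

1.240 m^3


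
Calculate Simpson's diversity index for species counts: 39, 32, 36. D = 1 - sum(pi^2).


Total N = 39 + 32 + 36 = 107
Per-species terms:
  p = 39/107 = 0.364486; p^2 = 0.364486^2 = 0.132850
  p = 32/107 = 0.299065; p^2 = 0.299065^2 = 0.089440
  p = 36/107 = 0.336449; p^2 = 0.336449^2 = 0.113198
sum(p^2) = 0.132850 + 0.089440 + 0.113198 = 0.335488
D = 1 - 0.335488 = 0.664512 ≈ 0.6645

0.6645


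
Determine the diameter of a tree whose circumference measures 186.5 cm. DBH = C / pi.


DBH = C / pi = 186.5 / 3.141593 = 59.3648 ≈ 59.36 cm

59.36 cm


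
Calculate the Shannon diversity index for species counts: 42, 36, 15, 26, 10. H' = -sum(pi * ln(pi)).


Total N = 42 + 36 + 15 + 26 + 10 = 129
Per-species terms:
  p = 42/129 = 0.325581; ln(p) = -1.122144; p*ln(p) = 0.325581 * (-1.122144) = -0.365349
  p = 36/129 = 0.279070; ln(p) = -1.276293; p*ln(p) = 0.279070 * (-1.276293) = -0.356175
  p = 15/129 = 0.116279; ln(p) = -2.151763; p*ln(p) = 0.116279 * (-2.151763) = -0.250205
  p = 26/129 = 0.201550; ln(p) = -1.601718; p*ln(p) = 0.201550 * (-1.601718) = -0.322826
  p = 10/129 = 0.077519; ln(p) = -2.557232; p*ln(p) = 0.077519 * (-2.557232) = -0.198234
sum(p*ln(p)) = (-0.365349) + (-0.356175) + (-0.250205) + (-0.322826) + (-0.198234) = -1.492789
H' = -(-1.492789) = 1.492789 ≈ 1.4928

1.4928


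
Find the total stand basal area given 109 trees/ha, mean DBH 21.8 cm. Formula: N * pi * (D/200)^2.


(D/200)^2 = (21.8/200)^2 = 0.109^2 = 0.011881
Individual BA = 3.141593 * 0.011881 = 0.0373253 m^2
Stand BA = 109 * 0.0373253 = 4.06846 ≈ 4.07 m^2/ha

4.07 m^2/ha


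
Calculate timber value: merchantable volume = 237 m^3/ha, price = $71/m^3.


Value = 237 * 71 = $16827/ha

$16827/ha


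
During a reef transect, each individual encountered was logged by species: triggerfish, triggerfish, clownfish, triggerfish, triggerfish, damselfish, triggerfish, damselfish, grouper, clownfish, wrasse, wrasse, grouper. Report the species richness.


Total individuals logged = 13
Distinct species (count of individuals): triggerfish (5), clownfish (2), damselfish (2), grouper (2), wrasse (2)
Species richness = number of distinct species = 5

5


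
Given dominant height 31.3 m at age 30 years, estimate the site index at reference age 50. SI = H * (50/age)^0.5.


50/30 = 1.66667
(1.66667)^0.5 = 1.29100
SI = 31.3 * 1.29100 = 40.4083 ≈ 40.4 m

40.4 m


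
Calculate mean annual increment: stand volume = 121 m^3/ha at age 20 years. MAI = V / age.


MAI = 121 / 20 = 6.05 m^3/ha/yr

6.05 m^3/ha/yr


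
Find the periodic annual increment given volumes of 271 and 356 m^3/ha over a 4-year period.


PAI = (V2 - V1) / period = (356 - 271) / 4 = 85 / 4 = 21.25 m^3/ha/yr

21.25 m^3/ha/yr


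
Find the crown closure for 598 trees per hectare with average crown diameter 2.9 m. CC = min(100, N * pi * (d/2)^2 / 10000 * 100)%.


(d/2)^2 = (2.9/2)^2 = 1.45^2 = 2.1025
Crown area = 3.141593 * 2.1025 = 6.60520 m^2
N * area / 10000 * 100 = 598 * 6.60520 / 10000 * 100 = 39.4991
CC = min(100, 39.4991) = 39.4991 ≈ 39.5%

39.5%


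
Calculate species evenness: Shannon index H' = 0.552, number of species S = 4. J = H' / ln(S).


ln(4) = 1.38629
J = H' / ln(S) = 0.552 / 1.38629 = 0.398185 ≈ 0.3982

0.3982


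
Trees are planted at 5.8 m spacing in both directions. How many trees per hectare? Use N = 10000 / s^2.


N = 10000 / 5.8^2 = 10000 / 33.64 = 297.265 ≈ 297 trees/ha

297 trees/ha


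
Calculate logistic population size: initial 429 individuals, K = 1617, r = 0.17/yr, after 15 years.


(K - N0)/N0 = (1617 - 429)/429 = 1188/429 = 2.76923
r*t = 0.17 * 15 = 2.55; exp(-2.55) = 0.0780817
2.76923 * 0.0780817 = 0.216226
1 + 0.216226 = 1.21623
N = 1617 / 1.21623 = 1329.52 ≈ 1330

1330


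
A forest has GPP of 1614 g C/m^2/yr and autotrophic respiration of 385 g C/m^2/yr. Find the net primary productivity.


NPP = GPP - Ra = 1614 - 385 = 1229 g C/m^2/yr

1229 g C/m^2/yr


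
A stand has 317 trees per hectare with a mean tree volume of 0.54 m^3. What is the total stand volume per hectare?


V_stand = 317 * 0.54 = 171.18 ≈ 171.2 m^3/ha

171.2 m^3/ha


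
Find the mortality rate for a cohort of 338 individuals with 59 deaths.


Mortality rate = 59 / 338 = 0.174556 ≈ 0.1746

0.1746


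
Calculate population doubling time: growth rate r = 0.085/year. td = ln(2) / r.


td = ln(2) / 0.085 = 0.693147 / 0.085 = 8.15467 ≈ 8.2 years

8.2 years


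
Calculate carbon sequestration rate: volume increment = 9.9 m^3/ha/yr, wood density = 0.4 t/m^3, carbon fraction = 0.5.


C = 9.9 * 0.4 * 0.5 = 1.98 t C/ha/yr

1.98 t C/ha/yr


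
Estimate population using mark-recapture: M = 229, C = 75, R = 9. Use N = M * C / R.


N = M * C / R = 229 * 75 / 9 = 17175 / 9 = 1908.33 ≈ 1908

1908 individuals


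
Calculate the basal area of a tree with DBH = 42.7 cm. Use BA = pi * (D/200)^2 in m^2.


D/200 = 42.7/200 = 0.2135 m
(D/200)^2 = 0.2135^2 = 0.04558225
BA = 3.141593 * 0.04558225 = 0.143201 ≈ 0.1432 m^2

0.1432 m^2


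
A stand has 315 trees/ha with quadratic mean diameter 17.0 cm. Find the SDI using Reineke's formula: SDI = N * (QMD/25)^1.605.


QMD/25 = 17.0/25 = 0.68
(0.68)^1.605 = exp(1.605 * ln(0.68)) = exp(1.605 * (-0.385662)) = exp(-0.618988) = 0.538489
SDI = 315 * 0.538489 = 169.624 ≈ 170

170


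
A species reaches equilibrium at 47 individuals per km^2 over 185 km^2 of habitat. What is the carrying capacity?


K = 47 * 185 = 8695 individuals

8695 individuals


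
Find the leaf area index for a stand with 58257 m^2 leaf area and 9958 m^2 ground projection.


LAI = 58257 / 9958 = 5.8503 ≈ 5.85

5.85


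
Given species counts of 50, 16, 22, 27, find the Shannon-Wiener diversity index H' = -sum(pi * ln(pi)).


Total N = 50 + 16 + 22 + 27 = 115
Per-species terms:
  p = 50/115 = 0.434783; ln(p) = -0.832908; p*ln(p) = 0.434783 * (-0.832908) = -0.362134
  p = 16/115 = 0.139130; ln(p) = -1.972347; p*ln(p) = 0.139130 * (-1.972347) = -0.274413
  p = 22/115 = 0.191304; ln(p) = -1.653891; p*ln(p) = 0.191304 * (-1.653891) = -0.316396
  p = 27/115 = 0.234783; ln(p) = -1.449094; p*ln(p) = 0.234783 * (-1.449094) = -0.340223
sum(p*ln(p)) = (-0.362134) + (-0.274413) + (-0.316396) + (-0.340223) = -1.293166
H' = -(-1.293166) = 1.293166 ≈ 1.2932

1.2932


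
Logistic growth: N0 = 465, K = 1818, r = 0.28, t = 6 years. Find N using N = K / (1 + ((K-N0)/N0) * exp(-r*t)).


(K - N0)/N0 = (1818 - 465)/465 = 1353/465 = 2.90968
r*t = 0.28 * 6 = 1.68; exp(-1.68) = 0.186374
2.90968 * 0.186374 = 0.542289
1 + 0.542289 = 1.54229
N = 1818 / 1.54229 = 1178.77 ≈ 1179

1179


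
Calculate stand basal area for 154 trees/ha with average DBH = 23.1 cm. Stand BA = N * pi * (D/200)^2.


(D/200)^2 = (23.1/200)^2 = 0.1155^2 = 0.01334025
Individual BA = 3.141593 * 0.01334025 = 0.0419096 m^2
Stand BA = 154 * 0.0419096 = 6.45408 ≈ 6.45 m^2/ha

6.45 m^2/ha


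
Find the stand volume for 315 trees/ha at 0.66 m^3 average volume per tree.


V_stand = 315 * 0.66 = 207.9 m^3/ha

207.9 m^3/ha


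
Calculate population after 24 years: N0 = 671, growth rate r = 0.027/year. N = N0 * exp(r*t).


r*t = 0.027 * 24 = 0.648
exp(0.648) = 1.91171
N = 671 * 1.91171 = 1282.76 ≈ 1283

1283


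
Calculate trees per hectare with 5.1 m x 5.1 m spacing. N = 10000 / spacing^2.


N = 10000 / 5.1^2 = 10000 / 26.01 = 384.468 ≈ 384 trees/ha

384 trees/ha


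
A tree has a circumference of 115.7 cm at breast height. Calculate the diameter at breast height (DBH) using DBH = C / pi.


DBH = C / pi = 115.7 / 3.141593 = 36.8284 ≈ 36.83 cm

36.83 cm


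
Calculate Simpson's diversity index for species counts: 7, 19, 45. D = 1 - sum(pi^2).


Total N = 7 + 19 + 45 = 71
Per-species terms:
  p = 7/71 = 0.098592; p^2 = 0.098592^2 = 0.009720
  p = 19/71 = 0.267606; p^2 = 0.267606^2 = 0.071613
  p = 45/71 = 0.633803; p^2 = 0.633803^2 = 0.401706
sum(p^2) = 0.009720 + 0.071613 + 0.401706 = 0.483039
D = 1 - 0.483039 = 0.516961 ≈ 0.5170

0.5170


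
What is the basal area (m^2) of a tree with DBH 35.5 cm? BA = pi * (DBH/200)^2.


D/200 = 35.5/200 = 0.1775 m
(D/200)^2 = 0.1775^2 = 0.03150625
BA = 3.141593 * 0.03150625 = 0.0989798 ≈ 0.0990 m^2

0.0990 m^2


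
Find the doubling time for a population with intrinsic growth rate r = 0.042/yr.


td = ln(2) / 0.042 = 0.693147 / 0.042 = 16.5035 ≈ 16.5 years

16.5 years


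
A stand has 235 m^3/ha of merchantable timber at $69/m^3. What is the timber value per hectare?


Value = 235 * 69 = $16215/ha

$16215/ha


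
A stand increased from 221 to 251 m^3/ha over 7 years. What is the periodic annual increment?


PAI = (V2 - V1) / period = (251 - 221) / 7 = 30 / 7 = 4.2857 ≈ 4.29 m^3/ha/yr

4.29 m^3/ha/yr


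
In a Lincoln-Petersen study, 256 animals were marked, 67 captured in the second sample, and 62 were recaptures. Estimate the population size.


N = M * C / R = 256 * 67 / 62 = 17152 / 62 = 276.65 ≈ 277

277 individuals


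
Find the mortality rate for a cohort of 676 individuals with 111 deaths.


Mortality rate = 111 / 676 = 0.164201 ≈ 0.1642

0.1642


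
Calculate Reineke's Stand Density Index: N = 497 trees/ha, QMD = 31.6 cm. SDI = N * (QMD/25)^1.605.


QMD/25 = 31.6/25 = 1.264
(1.264)^1.605 = exp(1.605 * ln(1.264)) = exp(1.605 * 0.234281) = exp(0.376021) = 1.45648
SDI = 497 * 1.45648 = 723.871 ≈ 724

724


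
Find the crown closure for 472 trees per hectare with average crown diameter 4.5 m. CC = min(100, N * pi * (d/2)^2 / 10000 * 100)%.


(d/2)^2 = (4.5/2)^2 = 2.25^2 = 5.0625
Crown area = 3.141593 * 5.0625 = 15.9043 m^2
N * area / 10000 * 100 = 472 * 15.9043 / 10000 * 100 = 75.0683
CC = min(100, 75.0683) = 75.0683 ≈ 75.1%

75.1%


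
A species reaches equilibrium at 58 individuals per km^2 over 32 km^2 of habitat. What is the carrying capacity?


K = 58 * 32 = 1856 individuals

1856 individuals


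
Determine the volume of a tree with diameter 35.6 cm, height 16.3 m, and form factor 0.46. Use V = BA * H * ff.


(D/200)^2 = (35.6/200)^2 = 0.178^2 = 0.031684
BA = 3.141593 * 0.031684 = 0.0995382 m^2
V = 0.0995382 * 16.3 * 0.46 = 0.746337 ≈ 0.746 m^3

0.746 m^3


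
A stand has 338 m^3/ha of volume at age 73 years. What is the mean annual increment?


MAI = 338 / 73 = 4.6301 ≈ 4.63 m^3/ha/yr

4.63 m^3/ha/yr


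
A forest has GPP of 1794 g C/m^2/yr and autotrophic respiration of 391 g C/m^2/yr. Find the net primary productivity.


NPP = GPP - Ra = 1794 - 391 = 1403 g C/m^2/yr

1403 g C/m^2/yr


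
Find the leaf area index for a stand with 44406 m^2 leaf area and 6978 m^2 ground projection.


LAI = 44406 / 6978 = 6.3637 ≈ 6.36

6.36


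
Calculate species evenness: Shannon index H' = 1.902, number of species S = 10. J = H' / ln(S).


ln(10) = 2.30259
J = H' / ln(S) = 1.902 / 2.30259 = 0.826026 ≈ 0.8260

0.8260


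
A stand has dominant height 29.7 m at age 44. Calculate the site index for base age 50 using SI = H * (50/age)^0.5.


50/44 = 1.13636
(1.13636)^0.5 = 1.06600
SI = 29.7 * 1.06600 = 31.6602 ≈ 31.7 m

31.7 m


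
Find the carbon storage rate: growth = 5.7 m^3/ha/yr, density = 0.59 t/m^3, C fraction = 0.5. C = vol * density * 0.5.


C = 5.7 * 0.59 * 0.5 = 1.6815 ≈ 1.68 t C/ha/yr

1.68 t C/ha/yr


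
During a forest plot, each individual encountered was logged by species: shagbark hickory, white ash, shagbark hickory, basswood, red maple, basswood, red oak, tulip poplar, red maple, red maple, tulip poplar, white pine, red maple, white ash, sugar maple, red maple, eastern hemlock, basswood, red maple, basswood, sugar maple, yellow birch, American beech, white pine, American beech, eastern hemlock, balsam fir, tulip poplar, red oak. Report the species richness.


Total individuals logged = 29
Distinct species (count of individuals): shagbark hickory (2), white ash (2), basswood (4), red maple (6), red oak (2), tulip poplar (3), white pine (2), sugar maple (2), eastern hemlock (2), yellow birch (1), American beech (2), balsam fir (1)
Species richness = number of distinct species = 12

12


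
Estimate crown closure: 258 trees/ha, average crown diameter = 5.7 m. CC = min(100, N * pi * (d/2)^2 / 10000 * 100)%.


(d/2)^2 = (5.7/2)^2 = 2.85^2 = 8.1225
Crown area = 3.141593 * 8.1225 = 25.5176 m^2
N * area / 10000 * 100 = 258 * 25.5176 / 10000 * 100 = 65.8354
CC = min(100, 65.8354) = 65.8354 ≈ 65.8%

65.8%


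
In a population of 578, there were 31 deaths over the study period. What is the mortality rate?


Mortality rate = 31 / 578 = 0.053633 ≈ 0.0536

0.0536


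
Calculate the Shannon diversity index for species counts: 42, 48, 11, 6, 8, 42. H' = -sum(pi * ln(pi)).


Total N = 42 + 48 + 11 + 6 + 8 + 42 = 157
Per-species terms:
  p = 42/157 = 0.267516; ln(p) = -1.318576; p*ln(p) = 0.267516 * (-1.318576) = -0.352740
  p = 48/157 = 0.305732; ln(p) = -1.185046; p*ln(p) = 0.305732 * (-1.185046) = -0.362306
  p = 11/157 = 0.070064; ln(p) = -2.658346; p*ln(p) = 0.070064 * (-2.658346) = -0.186254
  p = 6/157 = 0.038217; ln(p) = -3.264475; p*ln(p) = 0.038217 * (-3.264475) = -0.124758
  p = 8/157 = 0.050955; ln(p) = -2.976812; p*ln(p) = 0.050955 * (-2.976812) = -0.151683
  p = 42/157 = 0.267516; ln(p) = -1.318576; p*ln(p) = 0.267516 * (-1.318576) = -0.352740
sum(p*ln(p)) = (-0.352740) + (-0.362306) + (-0.186254) + (-0.124758) + (-0.151683) + (-0.352740) = -1.530481
H' = -(-1.530481) = 1.530481 ≈ 1.5305

1.5305


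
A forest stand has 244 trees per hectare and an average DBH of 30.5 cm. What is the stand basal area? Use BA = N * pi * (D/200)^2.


(D/200)^2 = (30.5/200)^2 = 0.1525^2 = 0.02325625
Individual BA = 3.141593 * 0.02325625 = 0.0730617 m^2
Stand BA = 244 * 0.0730617 = 17.8271 ≈ 17.83 m^2/ha

17.83 m^2/ha


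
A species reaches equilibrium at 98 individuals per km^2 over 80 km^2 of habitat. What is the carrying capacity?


K = 98 * 80 = 7840 individuals

7840 individuals


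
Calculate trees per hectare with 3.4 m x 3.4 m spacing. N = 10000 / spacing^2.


N = 10000 / 3.4^2 = 10000 / 11.56 = 865.052 ≈ 865 trees/ha

865 trees/ha


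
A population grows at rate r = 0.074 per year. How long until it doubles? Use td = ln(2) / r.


td = ln(2) / 0.074 = 0.693147 / 0.074 = 9.36685 ≈ 9.4 years

9.4 years


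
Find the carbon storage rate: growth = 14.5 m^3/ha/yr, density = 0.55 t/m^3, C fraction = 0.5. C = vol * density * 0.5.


C = 14.5 * 0.55 * 0.5 = 3.9875 ≈ 3.99 t C/ha/yr

3.99 t C/ha/yr


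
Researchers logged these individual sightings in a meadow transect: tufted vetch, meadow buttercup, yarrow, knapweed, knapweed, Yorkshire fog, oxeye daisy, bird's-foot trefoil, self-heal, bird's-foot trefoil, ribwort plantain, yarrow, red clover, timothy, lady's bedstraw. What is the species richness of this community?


Total individuals logged = 15
Distinct species (count of individuals): tufted vetch (1), meadow buttercup (1), yarrow (2), knapweed (2), Yorkshire fog (1), oxeye daisy (1), bird's-foot trefoil (2), self-heal (1), ribwort plantain (1), red clover (1), timothy (1), lady's bedstraw (1)
Species richness = number of distinct species = 12

12


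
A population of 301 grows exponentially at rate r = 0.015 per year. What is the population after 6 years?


r*t = 0.015 * 6 = 0.09
exp(0.09) = 1.09417
N = 301 * 1.09417 = 329.345 ≈ 329

329


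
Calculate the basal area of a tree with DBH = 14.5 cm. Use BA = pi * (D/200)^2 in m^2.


D/200 = 14.5/200 = 0.0725 m
(D/200)^2 = 0.0725^2 = 0.00525625
BA = 3.141593 * 0.00525625 = 0.0165130 ≈ 0.0165 m^2

0.0165 m^2


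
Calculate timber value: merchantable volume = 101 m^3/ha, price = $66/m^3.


Value = 101 * 66 = $6666/ha

$6666/ha


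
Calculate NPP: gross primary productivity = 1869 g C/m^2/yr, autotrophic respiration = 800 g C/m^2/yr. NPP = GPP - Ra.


NPP = GPP - Ra = 1869 - 800 = 1069 g C/m^2/yr

1069 g C/m^2/yr


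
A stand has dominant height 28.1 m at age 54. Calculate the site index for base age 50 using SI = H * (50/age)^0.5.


50/54 = 0.925926
(0.925926)^0.5 = 0.962250
SI = 28.1 * 0.962250 = 27.0392 ≈ 27.0 m

27.0 m


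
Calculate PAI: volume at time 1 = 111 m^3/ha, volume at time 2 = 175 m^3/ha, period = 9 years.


PAI = (V2 - V1) / period = (175 - 111) / 9 = 64 / 9 = 7.1111 ≈ 7.11 m^3/ha/yr

7.11 m^3/ha/yr


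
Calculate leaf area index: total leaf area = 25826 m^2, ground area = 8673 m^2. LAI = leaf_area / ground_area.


LAI = 25826 / 8673 = 2.9777 ≈ 2.98

2.98


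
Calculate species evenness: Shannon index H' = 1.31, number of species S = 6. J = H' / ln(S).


ln(6) = 1.79176
J = H' / ln(S) = 1.31 / 1.79176 = 0.731125 ≈ 0.7311

0.7311


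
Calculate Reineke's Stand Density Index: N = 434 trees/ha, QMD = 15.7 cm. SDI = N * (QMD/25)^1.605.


QMD/25 = 15.7/25 = 0.628
(0.628)^1.605 = exp(1.605 * ln(0.628)) = exp(1.605 * (-0.465215)) = exp(-0.746670) = 0.473942
SDI = 434 * 0.473942 = 205.691 ≈ 206

206


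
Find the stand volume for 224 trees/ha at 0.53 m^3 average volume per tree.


V_stand = 224 * 0.53 = 118.72 ≈ 118.7 m^3/ha

118.7 m^3/ha


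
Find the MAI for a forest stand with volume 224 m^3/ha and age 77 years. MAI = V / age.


MAI = 224 / 77 = 2.9091 ≈ 2.91 m^3/ha/yr

2.91 m^3/ha/yr


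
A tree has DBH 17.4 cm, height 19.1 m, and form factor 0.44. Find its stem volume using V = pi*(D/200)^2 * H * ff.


(D/200)^2 = (17.4/200)^2 = 0.087^2 = 0.007569
BA = 3.141593 * 0.007569 = 0.0237787 m^2
V = 0.0237787 * 19.1 * 0.44 = 0.199836 ≈ 0.200 m^3

0.200 m^3
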